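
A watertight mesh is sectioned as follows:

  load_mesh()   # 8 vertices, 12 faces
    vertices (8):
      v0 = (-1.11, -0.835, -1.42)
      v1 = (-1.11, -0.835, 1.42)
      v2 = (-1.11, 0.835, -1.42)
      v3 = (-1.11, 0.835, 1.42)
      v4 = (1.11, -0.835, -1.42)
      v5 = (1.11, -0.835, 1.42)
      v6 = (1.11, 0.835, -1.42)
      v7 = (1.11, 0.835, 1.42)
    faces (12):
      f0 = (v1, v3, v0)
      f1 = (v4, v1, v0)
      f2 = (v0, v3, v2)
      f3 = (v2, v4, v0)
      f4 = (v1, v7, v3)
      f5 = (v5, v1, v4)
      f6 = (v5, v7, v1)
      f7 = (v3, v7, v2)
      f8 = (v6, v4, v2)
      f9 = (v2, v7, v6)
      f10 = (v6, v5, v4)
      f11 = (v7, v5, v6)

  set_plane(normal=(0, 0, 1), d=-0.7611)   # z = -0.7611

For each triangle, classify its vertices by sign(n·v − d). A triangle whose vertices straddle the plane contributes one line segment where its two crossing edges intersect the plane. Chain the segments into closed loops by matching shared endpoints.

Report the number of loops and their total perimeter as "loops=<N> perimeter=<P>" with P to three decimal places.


Straddling triangles (8 of 12):
  (v1,v3,v0) [++-] → (-1.11, -0.447548, -0.7611)–(-1.11, -0.835, -0.7611)  len=0.3875
  (v4,v1,v0) [-+-] → (0.594944, -0.835, -0.7611)–(-1.11, -0.835, -0.7611)  len=1.7049
  (v0,v3,v2) [-+-] → (-1.11, -0.447548, -0.7611)–(-1.11, 0.835, -0.7611)  len=1.2825
  (v5,v1,v4) [++-] → (0.594944, -0.835, -0.7611)–(1.11, -0.835, -0.7611)  len=0.5151
  (v3,v7,v2) [++-] → (-0.594944, 0.835, -0.7611)–(-1.11, 0.835, -0.7611)  len=0.5151
  (v2,v7,v6) [-+-] → (-0.594944, 0.835, -0.7611)–(1.11, 0.835, -0.7611)  len=1.7049
  (v6,v5,v4) [-+-] → (1.11, 0.447548, -0.7611)–(1.11, -0.835, -0.7611)  len=1.2825
  (v7,v5,v6) [++-] → (1.11, 0.447548, -0.7611)–(1.11, 0.835, -0.7611)  len=0.3875

Chained into 1 loop(s):
  loop 1: 8 segments, perimeter = 7.7800
Total perimeter = 7.780

loops=1 perimeter=7.780


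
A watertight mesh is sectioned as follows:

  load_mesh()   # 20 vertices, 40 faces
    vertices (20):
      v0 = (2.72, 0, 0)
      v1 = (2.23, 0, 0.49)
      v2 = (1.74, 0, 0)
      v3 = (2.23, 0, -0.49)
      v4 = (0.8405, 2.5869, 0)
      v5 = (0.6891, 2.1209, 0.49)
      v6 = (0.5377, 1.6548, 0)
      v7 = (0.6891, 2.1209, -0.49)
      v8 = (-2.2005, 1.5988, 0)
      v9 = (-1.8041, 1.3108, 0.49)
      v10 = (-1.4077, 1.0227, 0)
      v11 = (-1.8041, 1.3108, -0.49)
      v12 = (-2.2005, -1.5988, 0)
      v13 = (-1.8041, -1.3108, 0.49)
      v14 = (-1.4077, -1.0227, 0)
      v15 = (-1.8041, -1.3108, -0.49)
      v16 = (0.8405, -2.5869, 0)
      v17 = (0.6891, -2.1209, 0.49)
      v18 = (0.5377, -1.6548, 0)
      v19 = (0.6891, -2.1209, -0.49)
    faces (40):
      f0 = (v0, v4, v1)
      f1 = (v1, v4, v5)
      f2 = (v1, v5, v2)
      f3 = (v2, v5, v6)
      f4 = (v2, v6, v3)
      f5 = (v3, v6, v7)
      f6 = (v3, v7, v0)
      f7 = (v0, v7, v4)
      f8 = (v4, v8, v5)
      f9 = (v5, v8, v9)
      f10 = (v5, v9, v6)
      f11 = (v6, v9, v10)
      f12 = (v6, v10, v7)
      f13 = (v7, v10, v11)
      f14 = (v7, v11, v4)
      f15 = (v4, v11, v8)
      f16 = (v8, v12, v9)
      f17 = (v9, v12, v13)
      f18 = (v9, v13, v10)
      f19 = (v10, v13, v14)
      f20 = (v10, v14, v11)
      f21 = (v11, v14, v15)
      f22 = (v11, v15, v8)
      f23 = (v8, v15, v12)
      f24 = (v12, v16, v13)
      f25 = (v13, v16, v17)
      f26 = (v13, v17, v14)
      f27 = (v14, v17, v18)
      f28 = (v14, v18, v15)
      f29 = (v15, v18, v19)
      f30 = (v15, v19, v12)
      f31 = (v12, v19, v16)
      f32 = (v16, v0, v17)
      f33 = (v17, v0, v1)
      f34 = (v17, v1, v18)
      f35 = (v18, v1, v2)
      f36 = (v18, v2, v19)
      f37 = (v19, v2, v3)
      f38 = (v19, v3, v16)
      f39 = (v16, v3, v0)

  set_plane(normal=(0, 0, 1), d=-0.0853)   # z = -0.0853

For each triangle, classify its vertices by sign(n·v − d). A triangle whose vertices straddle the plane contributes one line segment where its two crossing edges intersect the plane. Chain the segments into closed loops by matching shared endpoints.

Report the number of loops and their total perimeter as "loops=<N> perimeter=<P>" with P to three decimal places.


loops=2 perimeter=26.215

Straddling triangles (20 of 40):
  (v2,v6,v3) [++-] → (0.832298, 1.36673, -0.0853)–(1.8253, 0, -0.0853)  len=1.6894
  (v3,v6,v7) [-+-] → (0.832298, 1.36673, -0.0853)–(0.564056, 1.73594, -0.0853)  len=0.4564
  (v3,v7,v0) [--+] → (2.36646, 0.36921, -0.0853)–(2.6347, 0, -0.0853)  len=0.4564
  (v0,v7,v4) [+-+] → (2.36646, 0.36921, -0.0853)–(0.814144, 2.50578, -0.0853)  len=2.6409
  (v6,v10,v7) [++-] → (-1.04269, 1.21388, -0.0853)–(0.564056, 1.73594, -0.0853)  len=1.6894
  (v7,v10,v11) [-+-] → (-1.04269, 1.21388, -0.0853)–(-1.47671, 1.07285, -0.0853)  len=0.4564
  (v7,v11,v4) [--+] → (0.380124, 2.36475, -0.0853)–(0.814144, 2.50578, -0.0853)  len=0.4564
  (v4,v11,v8) [+-+] → (0.380124, 2.36475, -0.0853)–(-2.13149, 1.54866, -0.0853)  len=2.6409
  (v10,v14,v11) [++-] → (-1.47671, -0.616481, -0.0853)–(-1.47671, 1.07285, -0.0853)  len=1.6893
  (v11,v14,v15) [-+-] → (-1.47671, -0.616481, -0.0853)–(-1.47671, -1.07285, -0.0853)  len=0.4564
  (v11,v15,v8) [--+] → (-2.13149, 1.09229, -0.0853)–(-2.13149, 1.54866, -0.0853)  len=0.4564
  (v8,v15,v12) [+-+] → (-2.13149, 1.09229, -0.0853)–(-2.13149, -1.54866, -0.0853)  len=2.6410
  (v14,v18,v15) [++-] → (0.130036, -1.59492, -0.0853)–(-1.47671, -1.07285, -0.0853)  len=1.6894
  (v15,v18,v19) [-+-] → (0.130036, -1.59492, -0.0853)–(0.564056, -1.73594, -0.0853)  len=0.4564
  (v15,v19,v12) [--+] → (-1.69747, -1.68969, -0.0853)–(-2.13149, -1.54866, -0.0853)  len=0.4564
  (v12,v19,v16) [+-+] → (-1.69747, -1.68969, -0.0853)–(0.814144, -2.50578, -0.0853)  len=2.6409
  (v18,v2,v19) [++-] → (1.55706, -0.36921, -0.0853)–(0.564056, -1.73594, -0.0853)  len=1.6894
  (v19,v2,v3) [-+-] → (1.55706, -0.36921, -0.0853)–(1.8253, 0, -0.0853)  len=0.4564
  (v19,v3,v16) [--+] → (1.08239, -2.13657, -0.0853)–(0.814144, -2.50578, -0.0853)  len=0.4564
  (v16,v3,v0) [+-+] → (1.08239, -2.13657, -0.0853)–(2.6347, 0, -0.0853)  len=2.6409

Chained into 2 loop(s):
  loop 1: 10 segments, perimeter = 10.7288
  loop 2: 10 segments, perimeter = 15.4864
Total perimeter = 26.215


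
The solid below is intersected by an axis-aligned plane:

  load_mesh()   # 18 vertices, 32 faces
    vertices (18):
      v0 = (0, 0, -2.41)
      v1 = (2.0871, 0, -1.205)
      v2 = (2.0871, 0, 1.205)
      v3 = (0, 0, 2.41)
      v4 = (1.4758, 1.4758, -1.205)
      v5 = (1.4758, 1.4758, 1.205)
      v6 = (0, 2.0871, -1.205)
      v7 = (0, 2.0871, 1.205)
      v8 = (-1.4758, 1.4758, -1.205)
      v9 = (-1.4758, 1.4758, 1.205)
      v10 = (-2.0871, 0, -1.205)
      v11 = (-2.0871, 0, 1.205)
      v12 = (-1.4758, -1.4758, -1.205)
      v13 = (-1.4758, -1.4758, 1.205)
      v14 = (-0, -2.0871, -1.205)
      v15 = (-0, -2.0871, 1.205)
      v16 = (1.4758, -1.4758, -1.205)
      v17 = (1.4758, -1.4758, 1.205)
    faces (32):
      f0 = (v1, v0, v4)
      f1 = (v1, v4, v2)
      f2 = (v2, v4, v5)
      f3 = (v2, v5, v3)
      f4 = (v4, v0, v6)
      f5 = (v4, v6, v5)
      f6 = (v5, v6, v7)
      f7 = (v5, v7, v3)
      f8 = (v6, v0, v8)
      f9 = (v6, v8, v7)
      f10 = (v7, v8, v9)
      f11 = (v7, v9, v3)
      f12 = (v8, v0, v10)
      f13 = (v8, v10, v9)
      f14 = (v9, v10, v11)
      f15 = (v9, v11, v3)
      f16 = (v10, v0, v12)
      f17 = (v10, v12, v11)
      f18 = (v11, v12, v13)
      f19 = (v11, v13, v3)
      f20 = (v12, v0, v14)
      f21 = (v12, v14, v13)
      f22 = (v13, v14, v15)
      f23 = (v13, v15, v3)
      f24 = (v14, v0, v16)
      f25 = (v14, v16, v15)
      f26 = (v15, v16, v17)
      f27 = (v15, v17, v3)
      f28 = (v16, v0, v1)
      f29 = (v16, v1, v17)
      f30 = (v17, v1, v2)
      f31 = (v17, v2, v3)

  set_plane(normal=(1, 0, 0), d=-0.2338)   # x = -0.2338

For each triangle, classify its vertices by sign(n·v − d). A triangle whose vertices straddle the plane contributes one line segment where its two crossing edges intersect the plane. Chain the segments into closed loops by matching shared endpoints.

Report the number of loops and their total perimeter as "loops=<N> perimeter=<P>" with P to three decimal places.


loops=1 perimeter=13.894

Straddling triangles (12 of 32):
  (v6,v0,v8) [++-] → (-0.2338, 0.2338, -2.2191)–(-0.2338, 1.99026, -1.205)  len=2.0282
  (v6,v8,v7) [+-+] → (-0.2338, 1.99026, -1.205)–(-0.2338, 1.99026, 0.823202)  len=2.0282
  (v7,v8,v9) [+--] → (-0.2338, 1.99026, 0.823202)–(-0.2338, 1.99026, 1.205)  len=0.3818
  (v7,v9,v3) [+-+] → (-0.2338, 1.99026, 1.205)–(-0.2338, 0.2338, 2.2191)  len=2.0282
  (v8,v0,v10) [-+-] → (-0.2338, 0.2338, -2.2191)–(-0.2338, 0, -2.27501)  len=0.2404
  (v9,v11,v3) [--+] → (-0.2338, 0, 2.27501)–(-0.2338, 0.2338, 2.2191)  len=0.2404
  (v10,v0,v12) [-+-] → (-0.2338, 0, -2.27501)–(-0.2338, -0.2338, -2.2191)  len=0.2404
  (v11,v13,v3) [--+] → (-0.2338, -0.2338, 2.2191)–(-0.2338, 0, 2.27501)  len=0.2404
  (v12,v0,v14) [-++] → (-0.2338, -0.2338, -2.2191)–(-0.2338, -1.99026, -1.205)  len=2.0282
  (v12,v14,v13) [-+-] → (-0.2338, -1.99026, -1.205)–(-0.2338, -1.99026, -0.823202)  len=0.3818
  (v13,v14,v15) [-++] → (-0.2338, -1.99026, -0.823202)–(-0.2338, -1.99026, 1.205)  len=2.0282
  (v13,v15,v3) [-++] → (-0.2338, -1.99026, 1.205)–(-0.2338, -0.2338, 2.2191)  len=2.0282

Chained into 1 loop(s):
  loop 1: 12 segments, perimeter = 13.8943
Total perimeter = 13.894


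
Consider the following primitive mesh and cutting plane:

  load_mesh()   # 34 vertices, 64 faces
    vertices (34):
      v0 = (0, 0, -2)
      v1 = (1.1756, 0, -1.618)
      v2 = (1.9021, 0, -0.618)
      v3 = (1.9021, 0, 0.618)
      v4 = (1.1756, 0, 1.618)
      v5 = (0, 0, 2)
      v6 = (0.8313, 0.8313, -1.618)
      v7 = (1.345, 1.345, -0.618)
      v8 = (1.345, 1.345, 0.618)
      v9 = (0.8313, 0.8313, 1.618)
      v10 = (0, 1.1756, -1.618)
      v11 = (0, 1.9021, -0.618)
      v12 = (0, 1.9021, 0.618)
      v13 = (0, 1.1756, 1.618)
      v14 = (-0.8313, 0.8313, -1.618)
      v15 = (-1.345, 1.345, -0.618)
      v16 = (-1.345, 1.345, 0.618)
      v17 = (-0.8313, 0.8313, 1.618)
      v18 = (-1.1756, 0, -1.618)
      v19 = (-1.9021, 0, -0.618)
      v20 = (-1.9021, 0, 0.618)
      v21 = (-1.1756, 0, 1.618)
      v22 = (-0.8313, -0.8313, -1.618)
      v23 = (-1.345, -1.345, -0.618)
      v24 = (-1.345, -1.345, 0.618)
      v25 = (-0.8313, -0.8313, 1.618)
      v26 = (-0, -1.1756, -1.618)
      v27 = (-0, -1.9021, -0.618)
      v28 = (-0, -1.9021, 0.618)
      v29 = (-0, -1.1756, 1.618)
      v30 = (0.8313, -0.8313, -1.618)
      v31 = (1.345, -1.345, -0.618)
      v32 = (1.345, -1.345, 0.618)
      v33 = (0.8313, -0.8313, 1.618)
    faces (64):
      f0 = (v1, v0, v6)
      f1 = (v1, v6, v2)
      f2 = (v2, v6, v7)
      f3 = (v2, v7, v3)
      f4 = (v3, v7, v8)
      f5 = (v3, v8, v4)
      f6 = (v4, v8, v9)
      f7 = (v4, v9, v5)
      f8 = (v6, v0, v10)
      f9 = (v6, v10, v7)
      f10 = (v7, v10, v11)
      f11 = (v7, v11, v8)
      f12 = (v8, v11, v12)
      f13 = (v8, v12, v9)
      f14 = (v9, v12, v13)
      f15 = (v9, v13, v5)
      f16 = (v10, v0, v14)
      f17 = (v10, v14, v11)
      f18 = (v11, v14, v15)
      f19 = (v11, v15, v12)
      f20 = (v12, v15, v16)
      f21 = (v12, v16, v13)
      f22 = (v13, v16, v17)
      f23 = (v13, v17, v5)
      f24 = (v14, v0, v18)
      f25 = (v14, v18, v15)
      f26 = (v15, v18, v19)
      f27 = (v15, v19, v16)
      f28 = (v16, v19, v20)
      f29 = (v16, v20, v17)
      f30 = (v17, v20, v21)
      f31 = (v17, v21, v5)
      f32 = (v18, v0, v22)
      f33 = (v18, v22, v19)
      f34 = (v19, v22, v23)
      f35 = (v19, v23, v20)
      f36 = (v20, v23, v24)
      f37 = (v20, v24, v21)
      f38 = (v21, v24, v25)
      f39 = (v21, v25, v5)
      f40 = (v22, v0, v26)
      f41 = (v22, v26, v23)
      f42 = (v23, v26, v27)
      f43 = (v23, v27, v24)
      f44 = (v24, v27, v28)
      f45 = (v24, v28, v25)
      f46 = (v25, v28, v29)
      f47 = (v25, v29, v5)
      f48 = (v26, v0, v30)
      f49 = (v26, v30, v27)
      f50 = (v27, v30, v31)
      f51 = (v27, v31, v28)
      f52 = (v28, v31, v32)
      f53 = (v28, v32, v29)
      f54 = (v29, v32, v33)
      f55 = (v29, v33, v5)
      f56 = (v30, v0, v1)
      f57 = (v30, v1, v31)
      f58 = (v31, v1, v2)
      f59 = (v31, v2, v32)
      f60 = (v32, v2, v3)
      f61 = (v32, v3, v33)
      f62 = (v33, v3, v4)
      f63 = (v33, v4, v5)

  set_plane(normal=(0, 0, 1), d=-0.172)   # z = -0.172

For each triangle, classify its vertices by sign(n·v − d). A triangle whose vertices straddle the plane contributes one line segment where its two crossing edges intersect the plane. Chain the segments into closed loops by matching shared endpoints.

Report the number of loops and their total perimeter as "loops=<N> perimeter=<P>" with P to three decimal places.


Straddling triangles (16 of 64):
  (v2,v7,v3) [--+] → (1.54602, 0.859668, -0.172)–(1.9021, 0, -0.172)  len=0.9305
  (v3,v7,v8) [+-+] → (1.54602, 0.859668, -0.172)–(1.345, 1.345, -0.172)  len=0.5253
  (v7,v11,v8) [--+] → (0.485332, 1.70108, -0.172)–(1.345, 1.345, -0.172)  len=0.9305
  (v8,v11,v12) [+-+] → (0.485332, 1.70108, -0.172)–(0, 1.9021, -0.172)  len=0.5253
  (v11,v15,v12) [--+] → (-0.859668, 1.54602, -0.172)–(0, 1.9021, -0.172)  len=0.9305
  (v12,v15,v16) [+-+] → (-0.859668, 1.54602, -0.172)–(-1.345, 1.345, -0.172)  len=0.5253
  (v15,v19,v16) [--+] → (-1.70108, 0.485332, -0.172)–(-1.345, 1.345, -0.172)  len=0.9305
  (v16,v19,v20) [+-+] → (-1.70108, 0.485332, -0.172)–(-1.9021, 0, -0.172)  len=0.5253
  (v19,v23,v20) [--+] → (-1.54602, -0.859668, -0.172)–(-1.9021, 0, -0.172)  len=0.9305
  (v20,v23,v24) [+-+] → (-1.54602, -0.859668, -0.172)–(-1.345, -1.345, -0.172)  len=0.5253
  (v23,v27,v24) [--+] → (-0.485332, -1.70108, -0.172)–(-1.345, -1.345, -0.172)  len=0.9305
  (v24,v27,v28) [+-+] → (-0.485332, -1.70108, -0.172)–(0, -1.9021, -0.172)  len=0.5253
  (v27,v31,v28) [--+] → (0.859668, -1.54602, -0.172)–(0, -1.9021, -0.172)  len=0.9305
  (v28,v31,v32) [+-+] → (0.859668, -1.54602, -0.172)–(1.345, -1.345, -0.172)  len=0.5253
  (v31,v2,v32) [--+] → (1.70108, -0.485332, -0.172)–(1.345, -1.345, -0.172)  len=0.9305
  (v32,v2,v3) [+-+] → (1.70108, -0.485332, -0.172)–(1.9021, 0, -0.172)  len=0.5253

Chained into 1 loop(s):
  loop 1: 16 segments, perimeter = 11.6465
Total perimeter = 11.646

loops=1 perimeter=11.646


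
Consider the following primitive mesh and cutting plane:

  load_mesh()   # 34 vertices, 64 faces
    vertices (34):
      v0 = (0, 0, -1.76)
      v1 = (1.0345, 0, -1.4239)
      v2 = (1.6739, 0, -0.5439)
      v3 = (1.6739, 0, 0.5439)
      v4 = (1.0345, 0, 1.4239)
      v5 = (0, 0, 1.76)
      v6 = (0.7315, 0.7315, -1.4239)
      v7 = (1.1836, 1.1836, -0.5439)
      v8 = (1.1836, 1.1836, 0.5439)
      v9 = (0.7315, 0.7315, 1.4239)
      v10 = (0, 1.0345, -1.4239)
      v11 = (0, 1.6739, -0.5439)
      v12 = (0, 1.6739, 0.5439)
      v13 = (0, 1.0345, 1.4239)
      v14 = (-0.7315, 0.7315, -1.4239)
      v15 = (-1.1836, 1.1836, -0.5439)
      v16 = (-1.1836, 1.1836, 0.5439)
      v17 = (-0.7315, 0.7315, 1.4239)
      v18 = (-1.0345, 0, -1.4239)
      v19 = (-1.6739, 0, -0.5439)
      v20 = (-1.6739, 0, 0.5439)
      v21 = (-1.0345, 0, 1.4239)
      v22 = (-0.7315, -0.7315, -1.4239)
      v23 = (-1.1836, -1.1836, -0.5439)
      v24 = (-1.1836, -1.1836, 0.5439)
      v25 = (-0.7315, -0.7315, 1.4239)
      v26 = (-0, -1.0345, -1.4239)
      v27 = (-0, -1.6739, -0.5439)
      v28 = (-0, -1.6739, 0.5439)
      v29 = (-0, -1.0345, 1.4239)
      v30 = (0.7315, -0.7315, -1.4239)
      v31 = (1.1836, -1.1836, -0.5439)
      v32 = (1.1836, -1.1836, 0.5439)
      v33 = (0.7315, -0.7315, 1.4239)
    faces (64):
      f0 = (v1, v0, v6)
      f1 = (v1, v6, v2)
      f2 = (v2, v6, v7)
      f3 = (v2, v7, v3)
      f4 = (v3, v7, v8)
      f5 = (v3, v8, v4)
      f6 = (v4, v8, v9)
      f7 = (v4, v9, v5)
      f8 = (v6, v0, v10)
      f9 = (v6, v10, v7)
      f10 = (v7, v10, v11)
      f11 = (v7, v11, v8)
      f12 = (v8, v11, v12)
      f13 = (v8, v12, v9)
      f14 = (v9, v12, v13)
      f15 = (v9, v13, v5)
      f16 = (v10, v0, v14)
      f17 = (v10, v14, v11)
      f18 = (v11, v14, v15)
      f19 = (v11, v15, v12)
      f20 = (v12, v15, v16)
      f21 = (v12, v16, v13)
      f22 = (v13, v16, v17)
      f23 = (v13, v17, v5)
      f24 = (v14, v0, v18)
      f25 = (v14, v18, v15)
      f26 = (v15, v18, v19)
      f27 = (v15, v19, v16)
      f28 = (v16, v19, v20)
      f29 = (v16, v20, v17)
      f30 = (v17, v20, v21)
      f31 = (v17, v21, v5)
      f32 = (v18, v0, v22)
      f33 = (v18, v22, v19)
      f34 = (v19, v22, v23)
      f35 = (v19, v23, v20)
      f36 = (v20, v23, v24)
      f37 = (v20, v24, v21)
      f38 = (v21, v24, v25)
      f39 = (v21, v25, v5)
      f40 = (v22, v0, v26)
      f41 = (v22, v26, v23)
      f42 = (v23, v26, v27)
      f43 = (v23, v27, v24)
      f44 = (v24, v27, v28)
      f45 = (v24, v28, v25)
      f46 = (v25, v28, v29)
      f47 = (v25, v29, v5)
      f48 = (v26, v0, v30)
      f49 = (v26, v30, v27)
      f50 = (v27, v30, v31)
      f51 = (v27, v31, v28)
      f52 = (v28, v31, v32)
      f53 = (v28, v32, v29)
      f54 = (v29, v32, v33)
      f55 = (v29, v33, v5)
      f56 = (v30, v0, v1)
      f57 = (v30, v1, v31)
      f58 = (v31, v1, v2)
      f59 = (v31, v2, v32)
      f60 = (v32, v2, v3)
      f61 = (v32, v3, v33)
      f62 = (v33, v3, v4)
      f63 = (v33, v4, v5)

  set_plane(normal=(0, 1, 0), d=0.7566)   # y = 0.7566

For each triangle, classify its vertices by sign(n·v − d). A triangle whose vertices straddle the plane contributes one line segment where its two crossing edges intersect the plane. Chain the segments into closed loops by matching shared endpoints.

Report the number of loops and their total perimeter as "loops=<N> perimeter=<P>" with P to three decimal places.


Straddling triangles (20 of 64):
  (v2,v6,v7) [--+] → (0.7566, 0.7566, -1.37504)–(1.36048, 0.7566, -0.5439)  len=1.0274
  (v2,v7,v3) [-+-] → (1.36048, 0.7566, -0.5439)–(1.36048, 0.7566, -0.151461)  len=0.3924
  (v3,v7,v8) [-++] → (1.36048, 0.7566, -0.151461)–(1.36048, 0.7566, 0.5439)  len=0.6954
  (v3,v8,v4) [-+-] → (1.36048, 0.7566, 0.5439)–(1.12981, 0.7566, 0.861372)  len=0.3924
  (v4,v8,v9) [-+-] → (1.12981, 0.7566, 0.861372)–(0.7566, 0.7566, 1.37504)  len=0.6349
  (v6,v0,v10) [--+] → (0, 0.7566, -1.51419)–(0.670904, 0.7566, -1.4239)  len=0.6770
  (v6,v10,v7) [-++] → (0.670904, 0.7566, -1.4239)–(0.7566, 0.7566, -1.37504)  len=0.0986
  (v8,v12,v9) [++-] → (0.712017, 0.7566, 1.40046)–(0.7566, 0.7566, 1.37504)  len=0.0513
  (v9,v12,v13) [-++] → (0.712017, 0.7566, 1.40046)–(0.670904, 0.7566, 1.4239)  len=0.0473
  (v9,v13,v5) [-+-] → (0.670904, 0.7566, 1.4239)–(0, 0.7566, 1.51419)  len=0.6770
  (v10,v0,v14) [+--] → (0, 0.7566, -1.51419)–(-0.670904, 0.7566, -1.4239)  len=0.6770
  (v10,v14,v11) [+-+] → (-0.670904, 0.7566, -1.4239)–(-0.712017, 0.7566, -1.40046)  len=0.0473
  (v11,v14,v15) [+-+] → (-0.712017, 0.7566, -1.40046)–(-0.7566, 0.7566, -1.37504)  len=0.0513
  (v13,v16,v17) [++-] → (-0.7566, 0.7566, 1.37504)–(-0.670904, 0.7566, 1.4239)  len=0.0986
  (v13,v17,v5) [+--] → (-0.670904, 0.7566, 1.4239)–(0, 0.7566, 1.51419)  len=0.6770
  (v14,v18,v15) [--+] → (-1.12981, 0.7566, -0.861372)–(-0.7566, 0.7566, -1.37504)  len=0.6349
  (v15,v18,v19) [+--] → (-1.12981, 0.7566, -0.861372)–(-1.36048, 0.7566, -0.5439)  len=0.3924
  (v15,v19,v16) [+-+] → (-1.36048, 0.7566, -0.5439)–(-1.36048, 0.7566, 0.151461)  len=0.6954
  (v16,v19,v20) [+--] → (-1.36048, 0.7566, 0.151461)–(-1.36048, 0.7566, 0.5439)  len=0.3924
  (v16,v20,v17) [+--] → (-1.36048, 0.7566, 0.5439)–(-0.7566, 0.7566, 1.37504)  len=1.0274

Chained into 1 loop(s):
  loop 1: 20 segments, perimeter = 9.3874
Total perimeter = 9.387

loops=1 perimeter=9.387


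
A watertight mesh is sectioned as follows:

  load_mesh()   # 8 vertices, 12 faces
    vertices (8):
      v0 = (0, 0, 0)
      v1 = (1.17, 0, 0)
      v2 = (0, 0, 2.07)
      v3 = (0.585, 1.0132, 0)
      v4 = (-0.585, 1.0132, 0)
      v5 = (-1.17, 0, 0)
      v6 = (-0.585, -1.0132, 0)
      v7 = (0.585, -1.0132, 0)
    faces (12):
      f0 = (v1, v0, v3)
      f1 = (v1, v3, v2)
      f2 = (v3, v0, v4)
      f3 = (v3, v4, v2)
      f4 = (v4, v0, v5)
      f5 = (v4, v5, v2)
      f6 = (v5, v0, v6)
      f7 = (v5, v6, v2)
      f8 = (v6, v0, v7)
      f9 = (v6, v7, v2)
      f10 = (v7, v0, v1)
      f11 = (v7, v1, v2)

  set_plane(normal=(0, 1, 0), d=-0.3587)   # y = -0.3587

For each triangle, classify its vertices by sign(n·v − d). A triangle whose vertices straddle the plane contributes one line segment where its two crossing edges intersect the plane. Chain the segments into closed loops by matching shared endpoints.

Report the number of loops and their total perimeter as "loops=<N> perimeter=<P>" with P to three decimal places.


Straddling triangles (6 of 12):
  (v5,v0,v6) [++-] → (-0.207106, -0.3587, 0)–(-0.962894, -0.3587, 0)  len=0.7558
  (v5,v6,v2) [+-+] → (-0.962894, -0.3587, 0)–(-0.207106, -0.3587, 1.33716)  len=1.5360
  (v6,v0,v7) [-+-] → (-0.207106, -0.3587, 0)–(0.207106, -0.3587, 0)  len=0.4142
  (v6,v7,v2) [--+] → (0.207106, -0.3587, 1.33716)–(-0.207106, -0.3587, 1.33716)  len=0.4142
  (v7,v0,v1) [-++] → (0.207106, -0.3587, 0)–(0.962894, -0.3587, 0)  len=0.7558
  (v7,v1,v2) [-++] → (0.962894, -0.3587, 0)–(0.207106, -0.3587, 1.33716)  len=1.5360

Chained into 1 loop(s):
  loop 1: 6 segments, perimeter = 5.4120
Total perimeter = 5.412

loops=1 perimeter=5.412


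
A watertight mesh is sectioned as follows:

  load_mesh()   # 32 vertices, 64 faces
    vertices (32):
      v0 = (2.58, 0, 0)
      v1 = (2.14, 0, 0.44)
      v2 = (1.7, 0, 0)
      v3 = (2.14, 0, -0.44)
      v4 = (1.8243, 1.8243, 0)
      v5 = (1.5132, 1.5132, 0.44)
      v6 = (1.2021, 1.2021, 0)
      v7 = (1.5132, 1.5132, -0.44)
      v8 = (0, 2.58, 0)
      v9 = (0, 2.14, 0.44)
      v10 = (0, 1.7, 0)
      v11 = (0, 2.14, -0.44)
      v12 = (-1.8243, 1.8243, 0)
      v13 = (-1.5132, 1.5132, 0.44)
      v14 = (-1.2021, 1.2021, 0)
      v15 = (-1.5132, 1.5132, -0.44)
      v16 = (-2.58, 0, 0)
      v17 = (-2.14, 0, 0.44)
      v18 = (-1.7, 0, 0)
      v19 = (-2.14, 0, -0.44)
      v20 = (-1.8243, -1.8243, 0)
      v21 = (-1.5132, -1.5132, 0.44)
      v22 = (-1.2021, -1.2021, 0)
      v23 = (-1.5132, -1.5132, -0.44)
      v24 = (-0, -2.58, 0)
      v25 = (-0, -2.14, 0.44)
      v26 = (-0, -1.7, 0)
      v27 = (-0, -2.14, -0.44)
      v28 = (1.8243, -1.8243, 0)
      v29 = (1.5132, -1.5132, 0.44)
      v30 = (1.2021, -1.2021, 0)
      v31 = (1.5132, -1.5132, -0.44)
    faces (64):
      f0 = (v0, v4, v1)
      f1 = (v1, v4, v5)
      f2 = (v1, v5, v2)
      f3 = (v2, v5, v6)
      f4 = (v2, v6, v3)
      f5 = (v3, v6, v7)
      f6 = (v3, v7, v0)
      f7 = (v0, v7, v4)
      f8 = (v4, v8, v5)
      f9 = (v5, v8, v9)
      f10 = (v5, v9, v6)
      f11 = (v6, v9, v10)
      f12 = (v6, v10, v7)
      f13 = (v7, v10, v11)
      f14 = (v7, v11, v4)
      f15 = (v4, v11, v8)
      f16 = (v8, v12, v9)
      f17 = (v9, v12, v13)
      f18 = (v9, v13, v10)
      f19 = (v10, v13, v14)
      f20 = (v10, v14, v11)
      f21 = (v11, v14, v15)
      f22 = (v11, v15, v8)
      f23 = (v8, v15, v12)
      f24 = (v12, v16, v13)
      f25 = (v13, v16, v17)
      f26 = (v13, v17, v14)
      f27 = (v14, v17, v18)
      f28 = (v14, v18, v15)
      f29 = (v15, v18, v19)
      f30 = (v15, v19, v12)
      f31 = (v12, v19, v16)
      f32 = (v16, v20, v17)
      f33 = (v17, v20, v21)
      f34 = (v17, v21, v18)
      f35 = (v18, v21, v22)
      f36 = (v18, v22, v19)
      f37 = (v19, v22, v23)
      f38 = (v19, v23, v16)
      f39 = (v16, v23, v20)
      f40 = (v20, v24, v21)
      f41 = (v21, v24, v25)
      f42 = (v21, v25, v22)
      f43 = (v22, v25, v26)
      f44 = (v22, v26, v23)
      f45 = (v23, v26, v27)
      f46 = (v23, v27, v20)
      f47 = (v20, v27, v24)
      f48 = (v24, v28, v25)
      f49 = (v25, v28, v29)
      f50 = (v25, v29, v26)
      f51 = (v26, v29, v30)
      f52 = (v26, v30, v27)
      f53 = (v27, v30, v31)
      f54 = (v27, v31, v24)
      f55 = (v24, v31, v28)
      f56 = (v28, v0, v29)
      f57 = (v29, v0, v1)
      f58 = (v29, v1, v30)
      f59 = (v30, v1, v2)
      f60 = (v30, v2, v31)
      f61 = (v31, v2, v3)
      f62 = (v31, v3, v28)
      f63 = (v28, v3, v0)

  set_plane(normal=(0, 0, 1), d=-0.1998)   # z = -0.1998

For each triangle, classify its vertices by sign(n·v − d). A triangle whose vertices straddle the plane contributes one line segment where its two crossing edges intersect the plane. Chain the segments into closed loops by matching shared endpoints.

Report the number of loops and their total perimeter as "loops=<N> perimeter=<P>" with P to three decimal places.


Straddling triangles (32 of 64):
  (v2,v6,v3) [++-] → (1.62799, 0.656237, -0.1998)–(1.8998, 0, -0.1998)  len=0.7103
  (v3,v6,v7) [-+-] → (1.62799, 0.656237, -0.1998)–(1.34337, 1.34337, -0.1998)  len=0.7437
  (v3,v7,v0) [--+] → (2.09558, 0.68713, -0.1998)–(2.3802, 0, -0.1998)  len=0.7437
  (v0,v7,v4) [+-+] → (2.09558, 0.68713, -0.1998)–(1.68303, 1.68303, -0.1998)  len=1.0780
  (v6,v10,v7) [++-] → (0.68713, 1.61518, -0.1998)–(1.34337, 1.34337, -0.1998)  len=0.7103
  (v7,v10,v11) [-+-] → (0.68713, 1.61518, -0.1998)–(0, 1.8998, -0.1998)  len=0.7437
  (v7,v11,v4) [--+] → (0.995902, 1.96766, -0.1998)–(1.68303, 1.68303, -0.1998)  len=0.7437
  (v4,v11,v8) [+-+] → (0.995902, 1.96766, -0.1998)–(0, 2.3802, -0.1998)  len=1.0780
  (v10,v14,v11) [++-] → (-0.656237, 1.62799, -0.1998)–(0, 1.8998, -0.1998)  len=0.7103
  (v11,v14,v15) [-+-] → (-0.656237, 1.62799, -0.1998)–(-1.34337, 1.34337, -0.1998)  len=0.7437
  (v11,v15,v8) [--+] → (-0.68713, 2.09558, -0.1998)–(0, 2.3802, -0.1998)  len=0.7437
  (v8,v15,v12) [+-+] → (-0.68713, 2.09558, -0.1998)–(-1.68303, 1.68303, -0.1998)  len=1.0780
  (v14,v18,v15) [++-] → (-1.61518, 0.68713, -0.1998)–(-1.34337, 1.34337, -0.1998)  len=0.7103
  (v15,v18,v19) [-+-] → (-1.61518, 0.68713, -0.1998)–(-1.8998, 0, -0.1998)  len=0.7437
  (v15,v19,v12) [--+] → (-1.96766, 0.995902, -0.1998)–(-1.68303, 1.68303, -0.1998)  len=0.7437
  (v12,v19,v16) [+-+] → (-1.96766, 0.995902, -0.1998)–(-2.3802, 0, -0.1998)  len=1.0780
  (v18,v22,v19) [++-] → (-1.62799, -0.656237, -0.1998)–(-1.8998, 0, -0.1998)  len=0.7103
  (v19,v22,v23) [-+-] → (-1.62799, -0.656237, -0.1998)–(-1.34337, -1.34337, -0.1998)  len=0.7437
  (v19,v23,v16) [--+] → (-2.09558, -0.68713, -0.1998)–(-2.3802, 0, -0.1998)  len=0.7437
  (v16,v23,v20) [+-+] → (-2.09558, -0.68713, -0.1998)–(-1.68303, -1.68303, -0.1998)  len=1.0780
  (v22,v26,v23) [++-] → (-0.68713, -1.61518, -0.1998)–(-1.34337, -1.34337, -0.1998)  len=0.7103
  (v23,v26,v27) [-+-] → (-0.68713, -1.61518, -0.1998)–(0, -1.8998, -0.1998)  len=0.7437
  (v23,v27,v20) [--+] → (-0.995902, -1.96766, -0.1998)–(-1.68303, -1.68303, -0.1998)  len=0.7437
  (v20,v27,v24) [+-+] → (-0.995902, -1.96766, -0.1998)–(0, -2.3802, -0.1998)  len=1.0780
  (v26,v30,v27) [++-] → (0.656237, -1.62799, -0.1998)–(0, -1.8998, -0.1998)  len=0.7103
  (v27,v30,v31) [-+-] → (0.656237, -1.62799, -0.1998)–(1.34337, -1.34337, -0.1998)  len=0.7437
  (v27,v31,v24) [--+] → (0.68713, -2.09558, -0.1998)–(0, -2.3802, -0.1998)  len=0.7437
  (v24,v31,v28) [+-+] → (0.68713, -2.09558, -0.1998)–(1.68303, -1.68303, -0.1998)  len=1.0780
  (v30,v2,v31) [++-] → (1.61518, -0.68713, -0.1998)–(1.34337, -1.34337, -0.1998)  len=0.7103
  (v31,v2,v3) [-+-] → (1.61518, -0.68713, -0.1998)–(1.8998, 0, -0.1998)  len=0.7437
  (v31,v3,v28) [--+] → (1.96766, -0.995902, -0.1998)–(1.68303, -1.68303, -0.1998)  len=0.7437
  (v28,v3,v0) [+-+] → (1.96766, -0.995902, -0.1998)–(2.3802, 0, -0.1998)  len=1.0780

Chained into 2 loop(s):
  loop 1: 16 segments, perimeter = 11.6324
  loop 2: 16 segments, perimeter = 14.5737
Total perimeter = 26.206

loops=2 perimeter=26.206


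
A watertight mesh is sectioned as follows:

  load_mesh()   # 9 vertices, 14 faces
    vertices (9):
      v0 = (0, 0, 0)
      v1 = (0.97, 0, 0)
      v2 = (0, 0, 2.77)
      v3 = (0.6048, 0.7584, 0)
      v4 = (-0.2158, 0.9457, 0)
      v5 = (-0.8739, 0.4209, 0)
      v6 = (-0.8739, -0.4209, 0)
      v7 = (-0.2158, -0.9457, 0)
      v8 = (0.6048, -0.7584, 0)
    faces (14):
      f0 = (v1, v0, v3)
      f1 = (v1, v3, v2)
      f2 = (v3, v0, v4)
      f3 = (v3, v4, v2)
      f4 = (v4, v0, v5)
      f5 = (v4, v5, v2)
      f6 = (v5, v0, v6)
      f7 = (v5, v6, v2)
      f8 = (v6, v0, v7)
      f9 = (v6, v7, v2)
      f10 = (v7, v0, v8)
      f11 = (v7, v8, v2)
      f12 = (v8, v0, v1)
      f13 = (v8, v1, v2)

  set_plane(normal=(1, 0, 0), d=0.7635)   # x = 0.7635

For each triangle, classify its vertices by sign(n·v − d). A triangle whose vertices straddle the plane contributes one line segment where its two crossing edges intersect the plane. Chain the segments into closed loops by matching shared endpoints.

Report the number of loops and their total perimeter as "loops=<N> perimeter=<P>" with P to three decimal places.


loops=1 perimeter=2.316

Straddling triangles (4 of 14):
  (v1,v0,v3) [+--] → (0.7635, 0, 0)–(0.7635, 0.428832, 0)  len=0.4288
  (v1,v3,v2) [+--] → (0.7635, 0.428832, 0)–(0.7635, 0, 0.589696)  len=0.7291
  (v8,v0,v1) [--+] → (0.7635, 0, 0)–(0.7635, -0.428832, 0)  len=0.4288
  (v8,v1,v2) [-+-] → (0.7635, -0.428832, 0)–(0.7635, 0, 0.589696)  len=0.7291

Chained into 1 loop(s):
  loop 1: 4 segments, perimeter = 2.3159
Total perimeter = 2.316


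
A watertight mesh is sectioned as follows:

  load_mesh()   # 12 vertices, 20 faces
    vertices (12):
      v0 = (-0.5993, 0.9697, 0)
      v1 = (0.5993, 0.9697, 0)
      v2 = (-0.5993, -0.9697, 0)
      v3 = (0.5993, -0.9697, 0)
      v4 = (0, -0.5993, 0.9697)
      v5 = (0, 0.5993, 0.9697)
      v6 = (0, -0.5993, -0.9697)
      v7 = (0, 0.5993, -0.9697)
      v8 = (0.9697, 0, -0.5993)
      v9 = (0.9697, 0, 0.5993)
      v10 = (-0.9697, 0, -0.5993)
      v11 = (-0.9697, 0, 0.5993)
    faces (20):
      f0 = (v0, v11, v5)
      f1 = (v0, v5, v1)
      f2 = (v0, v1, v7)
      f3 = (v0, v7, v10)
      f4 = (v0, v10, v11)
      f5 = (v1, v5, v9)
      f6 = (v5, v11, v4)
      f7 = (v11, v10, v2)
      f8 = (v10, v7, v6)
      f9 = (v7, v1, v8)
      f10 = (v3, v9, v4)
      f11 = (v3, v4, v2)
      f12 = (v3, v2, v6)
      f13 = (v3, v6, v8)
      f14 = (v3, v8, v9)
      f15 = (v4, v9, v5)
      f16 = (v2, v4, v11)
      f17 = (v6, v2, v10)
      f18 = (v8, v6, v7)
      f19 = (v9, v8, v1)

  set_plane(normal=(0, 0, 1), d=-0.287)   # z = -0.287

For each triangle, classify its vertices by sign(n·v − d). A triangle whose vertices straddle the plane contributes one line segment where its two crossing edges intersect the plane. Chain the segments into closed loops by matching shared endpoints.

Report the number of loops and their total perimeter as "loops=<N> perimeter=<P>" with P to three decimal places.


loops=1 perimeter=5.858

Straddling triangles (10 of 20):
  (v0,v1,v7) [++-] → (0.421926, 0.860074, -0.287)–(-0.421926, 0.860074, -0.287)  len=0.8439
  (v0,v7,v10) [+--] → (-0.421926, 0.860074, -0.287)–(-0.776682, 0.505318, -0.287)  len=0.5017
  (v0,v10,v11) [+-+] → (-0.776682, 0.505318, -0.287)–(-0.9697, 0, -0.287)  len=0.5409
  (v11,v10,v2) [+-+] → (-0.9697, 0, -0.287)–(-0.776682, -0.505318, -0.287)  len=0.5409
  (v7,v1,v8) [-+-] → (0.421926, 0.860074, -0.287)–(0.776682, 0.505318, -0.287)  len=0.5017
  (v3,v2,v6) [++-] → (-0.421926, -0.860074, -0.287)–(0.421926, -0.860074, -0.287)  len=0.8439
  (v3,v6,v8) [+--] → (0.421926, -0.860074, -0.287)–(0.776682, -0.505318, -0.287)  len=0.5017
  (v3,v8,v9) [+-+] → (0.776682, -0.505318, -0.287)–(0.9697, 0, -0.287)  len=0.5409
  (v6,v2,v10) [-+-] → (-0.421926, -0.860074, -0.287)–(-0.776682, -0.505318, -0.287)  len=0.5017
  (v9,v8,v1) [+-+] → (0.9697, 0, -0.287)–(0.776682, 0.505318, -0.287)  len=0.5409

Chained into 1 loop(s):
  loop 1: 10 segments, perimeter = 5.8582
Total perimeter = 5.858


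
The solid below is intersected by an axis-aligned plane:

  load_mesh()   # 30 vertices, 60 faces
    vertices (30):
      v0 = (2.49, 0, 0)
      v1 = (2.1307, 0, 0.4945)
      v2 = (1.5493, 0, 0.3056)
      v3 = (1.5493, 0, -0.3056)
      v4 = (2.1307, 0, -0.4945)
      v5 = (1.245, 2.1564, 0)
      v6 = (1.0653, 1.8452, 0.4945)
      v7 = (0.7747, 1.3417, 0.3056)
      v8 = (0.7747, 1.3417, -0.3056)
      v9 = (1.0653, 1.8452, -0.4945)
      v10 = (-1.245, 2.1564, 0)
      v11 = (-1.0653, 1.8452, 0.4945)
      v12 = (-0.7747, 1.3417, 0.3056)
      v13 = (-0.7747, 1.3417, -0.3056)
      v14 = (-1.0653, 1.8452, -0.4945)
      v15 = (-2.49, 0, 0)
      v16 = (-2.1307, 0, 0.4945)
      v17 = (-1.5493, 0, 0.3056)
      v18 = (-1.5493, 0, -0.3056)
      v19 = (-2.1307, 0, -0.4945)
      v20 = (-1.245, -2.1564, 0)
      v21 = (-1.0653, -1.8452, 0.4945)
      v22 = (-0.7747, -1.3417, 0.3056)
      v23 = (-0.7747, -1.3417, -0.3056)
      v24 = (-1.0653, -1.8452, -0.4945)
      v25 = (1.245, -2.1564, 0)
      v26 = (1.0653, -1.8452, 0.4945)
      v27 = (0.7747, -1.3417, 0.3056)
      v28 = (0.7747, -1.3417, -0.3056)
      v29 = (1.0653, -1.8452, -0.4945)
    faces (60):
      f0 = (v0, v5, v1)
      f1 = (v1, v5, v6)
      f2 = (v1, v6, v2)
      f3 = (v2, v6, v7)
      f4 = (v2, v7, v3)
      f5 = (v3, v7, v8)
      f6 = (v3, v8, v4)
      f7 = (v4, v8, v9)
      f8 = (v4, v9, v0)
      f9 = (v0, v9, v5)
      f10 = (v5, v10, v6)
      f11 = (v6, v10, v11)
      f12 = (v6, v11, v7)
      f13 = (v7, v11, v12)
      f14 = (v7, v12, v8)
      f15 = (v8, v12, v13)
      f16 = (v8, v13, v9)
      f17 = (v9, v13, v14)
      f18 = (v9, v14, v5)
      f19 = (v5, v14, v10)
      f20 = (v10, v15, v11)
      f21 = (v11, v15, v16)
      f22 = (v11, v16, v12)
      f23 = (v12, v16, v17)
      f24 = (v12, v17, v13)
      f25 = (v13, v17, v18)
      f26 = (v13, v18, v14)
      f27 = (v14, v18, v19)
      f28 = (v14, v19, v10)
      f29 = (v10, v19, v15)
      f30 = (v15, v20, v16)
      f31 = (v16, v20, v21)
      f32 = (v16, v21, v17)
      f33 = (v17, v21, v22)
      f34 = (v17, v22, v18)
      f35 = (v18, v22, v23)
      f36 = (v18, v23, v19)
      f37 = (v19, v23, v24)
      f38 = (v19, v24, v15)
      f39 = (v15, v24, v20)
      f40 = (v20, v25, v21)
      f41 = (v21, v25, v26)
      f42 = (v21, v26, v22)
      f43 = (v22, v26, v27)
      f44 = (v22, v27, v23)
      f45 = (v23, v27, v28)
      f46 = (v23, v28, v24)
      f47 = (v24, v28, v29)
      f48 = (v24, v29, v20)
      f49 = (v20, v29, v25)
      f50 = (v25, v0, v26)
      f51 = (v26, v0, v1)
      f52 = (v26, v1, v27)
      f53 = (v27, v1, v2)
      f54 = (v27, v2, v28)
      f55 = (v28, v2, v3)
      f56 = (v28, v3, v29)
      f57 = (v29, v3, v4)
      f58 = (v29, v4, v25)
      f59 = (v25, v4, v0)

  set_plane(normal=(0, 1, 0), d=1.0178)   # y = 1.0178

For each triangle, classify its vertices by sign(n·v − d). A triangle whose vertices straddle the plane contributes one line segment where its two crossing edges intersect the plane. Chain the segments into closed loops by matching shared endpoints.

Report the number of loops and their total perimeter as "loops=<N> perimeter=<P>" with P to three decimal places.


Straddling triangles (20 of 60):
  (v0,v5,v1) [-+-] → (1.90237, 1.0178, 0)–(1.71266, 1.0178, 0.261101)  len=0.3227
  (v1,v5,v6) [-++] → (1.71266, 1.0178, 0.261101)–(1.54303, 1.0178, 0.4945)  len=0.2885
  (v1,v6,v2) [-+-] → (1.54303, 1.0178, 0.4945)–(1.28233, 1.0178, 0.409796)  len=0.2741
  (v2,v6,v7) [-++] → (1.28233, 1.0178, 0.409796)–(0.961696, 1.0178, 0.3056)  len=0.3371
  (v2,v7,v3) [-+-] → (0.961696, 1.0178, 0.3056)–(0.961696, 1.0178, 0.15805)  len=0.1475
  (v3,v7,v8) [-++] → (0.961696, 1.0178, 0.15805)–(0.961696, 1.0178, -0.3056)  len=0.4637
  (v3,v8,v4) [-+-] → (0.961696, 1.0178, -0.3056)–(1.10205, 1.0178, -0.351202)  len=0.1476
  (v4,v8,v9) [-++] → (1.10205, 1.0178, -0.351202)–(1.54303, 1.0178, -0.4945)  len=0.4637
  (v4,v9,v0) [-+-] → (1.54303, 1.0178, -0.4945)–(1.70414, 1.0178, -0.272763)  len=0.2741
  (v0,v9,v5) [-++] → (1.70414, 1.0178, -0.272763)–(1.90237, 1.0178, 0)  len=0.3372
  (v10,v15,v11) [+-+] → (-1.90237, 1.0178, 0)–(-1.70414, 1.0178, 0.272763)  len=0.3372
  (v11,v15,v16) [+--] → (-1.70414, 1.0178, 0.272763)–(-1.54303, 1.0178, 0.4945)  len=0.2741
  (v11,v16,v12) [+-+] → (-1.54303, 1.0178, 0.4945)–(-1.10205, 1.0178, 0.351202)  len=0.4637
  (v12,v16,v17) [+--] → (-1.10205, 1.0178, 0.351202)–(-0.961696, 1.0178, 0.3056)  len=0.1476
  (v12,v17,v13) [+-+] → (-0.961696, 1.0178, 0.3056)–(-0.961696, 1.0178, -0.15805)  len=0.4637
  (v13,v17,v18) [+--] → (-0.961696, 1.0178, -0.15805)–(-0.961696, 1.0178, -0.3056)  len=0.1475
  (v13,v18,v14) [+-+] → (-0.961696, 1.0178, -0.3056)–(-1.28233, 1.0178, -0.409796)  len=0.3371
  (v14,v18,v19) [+--] → (-1.28233, 1.0178, -0.409796)–(-1.54303, 1.0178, -0.4945)  len=0.2741
  (v14,v19,v10) [+-+] → (-1.54303, 1.0178, -0.4945)–(-1.71266, 1.0178, -0.261101)  len=0.2885
  (v10,v19,v15) [+--] → (-1.71266, 1.0178, -0.261101)–(-1.90237, 1.0178, 0)  len=0.3227

Chained into 2 loop(s):
  loop 1: 10 segments, perimeter = 3.0563
  loop 2: 10 segments, perimeter = 3.0563
Total perimeter = 6.113

loops=2 perimeter=6.113


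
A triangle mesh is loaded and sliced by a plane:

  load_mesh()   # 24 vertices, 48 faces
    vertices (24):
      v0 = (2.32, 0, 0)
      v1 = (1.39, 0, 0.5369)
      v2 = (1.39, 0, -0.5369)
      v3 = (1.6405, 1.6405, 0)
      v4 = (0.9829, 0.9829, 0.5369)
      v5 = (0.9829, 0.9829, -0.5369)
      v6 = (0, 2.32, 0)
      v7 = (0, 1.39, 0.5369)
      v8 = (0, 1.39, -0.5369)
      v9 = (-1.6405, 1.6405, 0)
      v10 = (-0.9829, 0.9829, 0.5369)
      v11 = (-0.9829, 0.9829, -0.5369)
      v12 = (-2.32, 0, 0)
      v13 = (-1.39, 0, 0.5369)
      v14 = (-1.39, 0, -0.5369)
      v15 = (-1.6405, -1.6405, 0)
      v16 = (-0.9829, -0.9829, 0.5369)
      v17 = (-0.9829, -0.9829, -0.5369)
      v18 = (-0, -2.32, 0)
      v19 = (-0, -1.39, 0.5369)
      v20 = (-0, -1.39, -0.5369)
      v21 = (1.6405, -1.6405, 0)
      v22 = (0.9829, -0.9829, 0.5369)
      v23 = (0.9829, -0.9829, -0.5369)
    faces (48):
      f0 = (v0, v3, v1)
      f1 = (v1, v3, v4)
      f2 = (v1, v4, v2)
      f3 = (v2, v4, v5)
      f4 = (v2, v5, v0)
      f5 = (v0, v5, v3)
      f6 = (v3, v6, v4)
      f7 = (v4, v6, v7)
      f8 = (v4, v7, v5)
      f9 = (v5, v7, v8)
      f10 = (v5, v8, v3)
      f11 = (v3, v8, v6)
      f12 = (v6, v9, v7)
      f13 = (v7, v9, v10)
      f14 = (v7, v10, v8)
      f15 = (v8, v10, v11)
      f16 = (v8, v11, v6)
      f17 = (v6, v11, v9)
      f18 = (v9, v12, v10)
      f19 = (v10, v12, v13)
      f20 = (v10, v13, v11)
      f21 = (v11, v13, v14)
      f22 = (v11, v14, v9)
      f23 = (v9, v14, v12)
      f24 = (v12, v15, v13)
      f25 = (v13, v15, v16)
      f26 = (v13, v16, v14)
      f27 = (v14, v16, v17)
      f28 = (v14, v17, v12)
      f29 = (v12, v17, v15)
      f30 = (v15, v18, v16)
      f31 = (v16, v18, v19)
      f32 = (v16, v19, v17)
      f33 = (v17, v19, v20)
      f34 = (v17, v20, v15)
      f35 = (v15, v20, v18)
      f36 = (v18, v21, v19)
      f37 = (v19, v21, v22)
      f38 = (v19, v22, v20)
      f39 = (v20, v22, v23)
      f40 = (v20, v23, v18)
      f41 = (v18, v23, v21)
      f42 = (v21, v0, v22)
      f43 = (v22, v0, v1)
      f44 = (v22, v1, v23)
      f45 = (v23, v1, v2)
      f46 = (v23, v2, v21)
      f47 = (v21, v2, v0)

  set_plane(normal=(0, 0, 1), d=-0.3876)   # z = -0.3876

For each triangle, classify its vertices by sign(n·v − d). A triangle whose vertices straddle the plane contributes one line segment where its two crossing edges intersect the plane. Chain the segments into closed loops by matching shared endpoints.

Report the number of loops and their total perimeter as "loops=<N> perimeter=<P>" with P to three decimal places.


Straddling triangles (32 of 48):
  (v1,v4,v2) [++-] → (1.3334, 0.136661, -0.3876)–(1.39, 0, -0.3876)  len=0.1479
  (v2,v4,v5) [-+-] → (1.3334, 0.136661, -0.3876)–(0.9829, 0.9829, -0.3876)  len=0.9160
  (v2,v5,v0) [--+] → (1.35472, 0.709577, -0.3876)–(1.64861, 0, -0.3876)  len=0.7680
  (v0,v5,v3) [+-+] → (1.35472, 0.709577, -0.3876)–(1.16576, 1.16576, -0.3876)  len=0.4938
  (v4,v7,v5) [++-] → (0.846239, 1.0395, -0.3876)–(0.9829, 0.9829, -0.3876)  len=0.1479
  (v5,v7,v8) [-+-] → (0.846239, 1.0395, -0.3876)–(0, 1.39, -0.3876)  len=0.9160
  (v5,v8,v3) [--+] → (0.456187, 1.45966, -0.3876)–(1.16576, 1.16576, -0.3876)  len=0.7680
  (v3,v8,v6) [+-+] → (0.456187, 1.45966, -0.3876)–(0, 1.64861, -0.3876)  len=0.4938
  (v7,v10,v8) [++-] → (-0.136661, 1.3334, -0.3876)–(0, 1.39, -0.3876)  len=0.1479
  (v8,v10,v11) [-+-] → (-0.136661, 1.3334, -0.3876)–(-0.9829, 0.9829, -0.3876)  len=0.9160
  (v8,v11,v6) [--+] → (-0.709577, 1.35472, -0.3876)–(0, 1.64861, -0.3876)  len=0.7680
  (v6,v11,v9) [+-+] → (-0.709577, 1.35472, -0.3876)–(-1.16576, 1.16576, -0.3876)  len=0.4938
  (v10,v13,v11) [++-] → (-1.0395, 0.846239, -0.3876)–(-0.9829, 0.9829, -0.3876)  len=0.1479
  (v11,v13,v14) [-+-] → (-1.0395, 0.846239, -0.3876)–(-1.39, 0, -0.3876)  len=0.9160
  (v11,v14,v9) [--+] → (-1.45966, 0.456187, -0.3876)–(-1.16576, 1.16576, -0.3876)  len=0.7680
  (v9,v14,v12) [+-+] → (-1.45966, 0.456187, -0.3876)–(-1.64861, 0, -0.3876)  len=0.4938
  (v13,v16,v14) [++-] → (-1.3334, -0.136661, -0.3876)–(-1.39, 0, -0.3876)  len=0.1479
  (v14,v16,v17) [-+-] → (-1.3334, -0.136661, -0.3876)–(-0.9829, -0.9829, -0.3876)  len=0.9160
  (v14,v17,v12) [--+] → (-1.35472, -0.709577, -0.3876)–(-1.64861, 0, -0.3876)  len=0.7680
  (v12,v17,v15) [+-+] → (-1.35472, -0.709577, -0.3876)–(-1.16576, -1.16576, -0.3876)  len=0.4938
  (v16,v19,v17) [++-] → (-0.846239, -1.0395, -0.3876)–(-0.9829, -0.9829, -0.3876)  len=0.1479
  (v17,v19,v20) [-+-] → (-0.846239, -1.0395, -0.3876)–(0, -1.39, -0.3876)  len=0.9160
  (v17,v20,v15) [--+] → (-0.456187, -1.45966, -0.3876)–(-1.16576, -1.16576, -0.3876)  len=0.7680
  (v15,v20,v18) [+-+] → (-0.456187, -1.45966, -0.3876)–(0, -1.64861, -0.3876)  len=0.4938
  (v19,v22,v20) [++-] → (0.136661, -1.3334, -0.3876)–(0, -1.39, -0.3876)  len=0.1479
  (v20,v22,v23) [-+-] → (0.136661, -1.3334, -0.3876)–(0.9829, -0.9829, -0.3876)  len=0.9160
  (v20,v23,v18) [--+] → (0.709577, -1.35472, -0.3876)–(0, -1.64861, -0.3876)  len=0.7680
  (v18,v23,v21) [+-+] → (0.709577, -1.35472, -0.3876)–(1.16576, -1.16576, -0.3876)  len=0.4938
  (v22,v1,v23) [++-] → (1.0395, -0.846239, -0.3876)–(0.9829, -0.9829, -0.3876)  len=0.1479
  (v23,v1,v2) [-+-] → (1.0395, -0.846239, -0.3876)–(1.39, 0, -0.3876)  len=0.9160
  (v23,v2,v21) [--+] → (1.45966, -0.456187, -0.3876)–(1.16576, -1.16576, -0.3876)  len=0.7680
  (v21,v2,v0) [+-+] → (1.45966, -0.456187, -0.3876)–(1.64861, 0, -0.3876)  len=0.4938

Chained into 2 loop(s):
  loop 1: 16 segments, perimeter = 8.5110
  loop 2: 16 segments, perimeter = 10.0944
Total perimeter = 18.605

loops=2 perimeter=18.605
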